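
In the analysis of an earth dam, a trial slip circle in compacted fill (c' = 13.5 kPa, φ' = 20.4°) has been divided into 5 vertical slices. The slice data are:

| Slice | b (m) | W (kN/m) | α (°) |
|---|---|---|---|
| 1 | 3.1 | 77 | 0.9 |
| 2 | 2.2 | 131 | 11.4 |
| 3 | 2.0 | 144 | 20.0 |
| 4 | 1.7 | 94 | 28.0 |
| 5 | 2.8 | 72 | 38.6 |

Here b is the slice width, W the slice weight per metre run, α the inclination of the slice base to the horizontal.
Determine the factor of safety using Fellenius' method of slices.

Ordinary method of slices: FS = Σ[c'·Δl_i + (W_i cosα_i)·tanφ'] / Σ W_i sinα_i, with Δl_i = b_i / cosα_i.
Slice 1: Δl = 3.1/cos0.9° = 3.100 m; N'_1 = 77·cos0.9° = 77.0; c'Δl = 41.86; W sinα = 1.2
Slice 2: Δl = 2.2/cos11.4° = 2.244 m; N'_2 = 131·cos11.4° = 128.4; c'Δl = 30.30; W sinα = 25.9
Slice 3: Δl = 2.0/cos20.0° = 2.128 m; N'_3 = 144·cos20.0° = 135.3; c'Δl = 28.73; W sinα = 49.3
Slice 4: Δl = 1.7/cos28.0° = 1.925 m; N'_4 = 94·cos28.0° = 83.0; c'Δl = 25.99; W sinα = 44.1
Slice 5: Δl = 2.8/cos38.6° = 3.583 m; N'_5 = 72·cos38.6° = 56.3; c'Δl = 48.37; W sinα = 44.9
Σc'Δl = 175.2 kN/m; ΣN' = 480.0 kN/m; ΣW sinα = 165.4 kN/m
Resisting = 175.2 + 480.0·tan20.4° = 175.2 + 178.5 = 353.8 kN/m
FS = 353.8 / 165.4 = 2.139

FS = 2.14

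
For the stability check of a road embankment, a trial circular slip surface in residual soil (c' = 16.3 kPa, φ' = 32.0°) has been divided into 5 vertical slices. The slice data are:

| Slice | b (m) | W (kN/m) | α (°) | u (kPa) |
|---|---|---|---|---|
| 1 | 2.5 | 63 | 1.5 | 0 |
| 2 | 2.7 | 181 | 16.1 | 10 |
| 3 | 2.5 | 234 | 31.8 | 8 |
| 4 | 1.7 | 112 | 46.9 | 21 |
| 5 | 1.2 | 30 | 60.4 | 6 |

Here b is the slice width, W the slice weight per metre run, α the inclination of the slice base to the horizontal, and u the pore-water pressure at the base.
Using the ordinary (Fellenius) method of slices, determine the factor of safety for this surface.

FS = 1.66

Ordinary method of slices: FS = Σ[c'·Δl_i + (W_i cosα_i − u_i·Δl_i)·tanφ'] / Σ W_i sinα_i, with Δl_i = b_i / cosα_i.
Slice 1: Δl = 2.5/cos1.5° = 2.501 m; N'_1 = 63·cos1.5° − 0·2.501 = 63.0; c'Δl = 40.76; W sinα = 1.6
Slice 2: Δl = 2.7/cos16.1° = 2.810 m; N'_2 = 181·cos16.1° − 10·2.810 = 145.8; c'Δl = 45.81; W sinα = 50.2
Slice 3: Δl = 2.5/cos31.8° = 2.942 m; N'_3 = 234·cos31.8° − 8·2.942 = 175.3; c'Δl = 47.95; W sinα = 123.3
Slice 4: Δl = 1.7/cos46.9° = 2.488 m; N'_4 = 112·cos46.9° − 21·2.488 = 24.3; c'Δl = 40.55; W sinα = 81.8
Slice 5: Δl = 1.2/cos60.4° = 2.429 m; N'_5 = 30·cos60.4° − 6·2.429 = 0.2; c'Δl = 39.60; W sinα = 26.1
Σc'Δl = 214.7 kN/m; ΣN' = 408.6 kN/m; ΣW sinα = 283.0 kN/m
Resisting = 214.7 + 408.6·tan32.0° = 214.7 + 255.3 = 470.0 kN/m
FS = 470.0 / 283.0 = 1.661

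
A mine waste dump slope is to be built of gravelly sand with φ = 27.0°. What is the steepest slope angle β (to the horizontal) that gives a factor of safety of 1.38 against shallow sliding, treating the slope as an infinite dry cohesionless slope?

β = 20.3°

For an infinite dry cohesionless slope FS = tanφ/tanβ, so tanβ = tanφ / FS.
tanβ = tan27.0° / 1.38 = 0.5095 / 1.38 = 0.3692
β = arctan(0.3692) = 20.27°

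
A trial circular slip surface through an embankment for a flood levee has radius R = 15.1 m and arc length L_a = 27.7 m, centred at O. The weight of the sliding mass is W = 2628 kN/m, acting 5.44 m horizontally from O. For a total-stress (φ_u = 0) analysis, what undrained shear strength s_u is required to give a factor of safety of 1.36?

s_u = 46.5 kPa

FS = s_u·L_a·R / (W·d), so s_u = FS·W·d / (L_a·R).
s_u = 1.36·2628·5.44 / (27.70·15.1) = 19443.0 / 418.27 = 46.48 kPa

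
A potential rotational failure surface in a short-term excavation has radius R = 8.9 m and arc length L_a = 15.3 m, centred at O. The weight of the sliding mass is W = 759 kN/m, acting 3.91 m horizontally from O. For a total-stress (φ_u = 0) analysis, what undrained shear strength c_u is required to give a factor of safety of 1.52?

c_u = 33.1 kPa

FS = c_u·L_a·R / (W·d), so c_u = FS·W·d / (L_a·R).
c_u = 1.52·759·3.91 / (15.30·8.9) = 4510.9 / 136.17 = 33.13 kPa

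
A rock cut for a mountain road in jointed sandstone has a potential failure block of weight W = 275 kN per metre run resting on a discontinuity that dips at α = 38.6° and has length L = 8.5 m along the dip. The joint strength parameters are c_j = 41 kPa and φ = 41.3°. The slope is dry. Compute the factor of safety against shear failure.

Resolving the block weight along and normal to the plane and applying the Mohr–Coulomb strength on the joint:
N' = W cosα = 275·cos38.6° = 214.9 kN/m
Driving force T = W sinα = 275·sin38.6° = 171.6 kN/m
Resisting force R = c_j·L + N'·tanφ = 41·8.5 + 214.9·tan41.3° = 348.5 + 188.8 = 537.3 kN/m
FS = R / T = 537.3 / 171.6 = 3.132

FS = 3.13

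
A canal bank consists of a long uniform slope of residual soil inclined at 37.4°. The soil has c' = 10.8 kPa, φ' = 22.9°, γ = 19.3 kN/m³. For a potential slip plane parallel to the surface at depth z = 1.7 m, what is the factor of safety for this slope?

For an infinite slope with a slip plane parallel to the surface (no pore pressure): FS = [c' + γz cos²β tanφ'] / [γz sinβ cosβ].
γz = 19.3·1.7 = 32.81 kN/m²
Numerator = 10.8 + 32.81·cos²37.4°·tan22.9° = 10.8 + 32.81·0.6311·0.4224 = 19.547 kPa
Denominator = 32.81·sin37.4°·cos37.4° = 32.81·0.6074·0.7944 = 15.831 kPa
FS = 19.547 / 15.831 = 1.235

FS = 1.23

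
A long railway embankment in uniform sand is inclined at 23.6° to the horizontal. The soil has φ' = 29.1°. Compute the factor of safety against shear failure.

FS = 1.27

For a dry cohesionless infinite slope the factor of safety is FS = tanφ' / tanβ.
FS = tan29.1° / tan23.6° = 0.5566 / 0.4369 = 1.274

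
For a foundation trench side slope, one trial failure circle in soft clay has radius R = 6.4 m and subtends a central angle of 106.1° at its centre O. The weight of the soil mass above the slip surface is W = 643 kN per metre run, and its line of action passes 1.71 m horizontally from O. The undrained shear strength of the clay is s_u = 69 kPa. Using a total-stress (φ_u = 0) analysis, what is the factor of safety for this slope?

FS = 4.76

Taking moments about the centre O, the resisting moment is provided by the undrained shear strength acting along the arc:
Arc length L_a = R·θ = 6.4·(106.1°·π/180) = 6.4·1.8518 = 11.85 m
M_R = s_u·L_a·R = 69·11.85·6.4 = 5233.6 kN·m/m
M_D = W·d = 643·1.71 = 1099.5 kN·m/m
FS = M_R / M_D = 5233.6 / 1099.5 = 4.760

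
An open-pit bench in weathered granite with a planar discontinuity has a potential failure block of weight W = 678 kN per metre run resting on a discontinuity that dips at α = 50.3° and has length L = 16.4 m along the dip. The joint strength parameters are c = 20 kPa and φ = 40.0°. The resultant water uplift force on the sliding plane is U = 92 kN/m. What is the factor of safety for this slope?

Resolving the block weight along and normal to the plane and applying the Mohr–Coulomb strength on the joint:
N' = W cosα − U = 678·cos50.3° − 92 = 341.1 kN/m
Driving force T = W sinα = 678·sin50.3° = 521.7 kN/m
Resisting force R = c·L + N'·tanφ = 20·16.4 + 341.1·tan40.0° = 328.0 + 286.2 = 614.2 kN/m
FS = R / T = 614.2 / 521.7 = 1.177

FS = 1.18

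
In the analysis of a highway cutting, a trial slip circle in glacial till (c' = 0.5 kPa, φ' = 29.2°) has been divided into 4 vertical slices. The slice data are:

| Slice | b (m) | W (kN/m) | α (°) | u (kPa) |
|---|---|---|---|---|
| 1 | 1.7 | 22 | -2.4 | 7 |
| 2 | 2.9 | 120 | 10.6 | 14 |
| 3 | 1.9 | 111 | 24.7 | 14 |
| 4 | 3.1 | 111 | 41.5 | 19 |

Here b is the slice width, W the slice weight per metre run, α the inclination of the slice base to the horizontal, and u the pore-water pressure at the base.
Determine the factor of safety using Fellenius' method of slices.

Ordinary method of slices: FS = Σ[c'·Δl_i + (W_i cosα_i − u_i·Δl_i)·tanφ'] / Σ W_i sinα_i, with Δl_i = b_i / cosα_i.
Slice 1: Δl = 1.7/cos(-2.4°) = 1.701 m; N'_1 = 22·cos(-2.4°) − 7·1.701 = 10.1; c'Δl = 0.85; W sinα = -0.9
Slice 2: Δl = 2.9/cos10.6° = 2.950 m; N'_2 = 120·cos10.6° − 14·2.950 = 76.6; c'Δl = 1.48; W sinα = 22.1
Slice 3: Δl = 1.9/cos24.7° = 2.091 m; N'_3 = 111·cos24.7° − 14·2.091 = 71.6; c'Δl = 1.05; W sinα = 46.4
Slice 4: Δl = 3.1/cos41.5° = 4.139 m; N'_4 = 111·cos41.5° − 19·4.139 = 4.5; c'Δl = 2.07; W sinα = 73.6
Σc'Δl = 5.4 kN/m; ΣN' = 162.8 kN/m; ΣW sinα = 141.1 kN/m
Resisting = 5.4 + 162.8·tan29.2° = 5.4 + 91.0 = 96.4 kN/m
FS = 96.4 / 141.1 = 0.683

FS = 0.68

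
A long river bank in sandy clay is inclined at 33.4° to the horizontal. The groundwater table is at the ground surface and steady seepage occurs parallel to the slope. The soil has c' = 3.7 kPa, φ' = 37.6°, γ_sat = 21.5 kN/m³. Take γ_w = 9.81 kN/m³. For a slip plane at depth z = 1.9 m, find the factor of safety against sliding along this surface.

With seepage parallel to the slope and the water table at the surface, the effective normal stress on the slip plane uses the buoyant unit weight γ' = γ_sat − γ_w while the driving shear stress uses γ_sat:
FS = [c' + γ' z cos²β tanφ'] / [γ_sat z sinβ cosβ]
γ' = 21.5 − 9.81 = 11.69 kN/m³
Numerator = 3.7 + 11.69·1.9·cos²33.4°·tan37.6° = 3.7 + 11.69·1.9·0.6970·0.7701 = 15.622 kPa
Denominator = 21.5·1.9·sin33.4°·cos33.4° = 21.5·1.9·0.5505·0.8348 = 18.773 kPa
FS = 15.622 / 18.773 = 0.832

FS = 0.83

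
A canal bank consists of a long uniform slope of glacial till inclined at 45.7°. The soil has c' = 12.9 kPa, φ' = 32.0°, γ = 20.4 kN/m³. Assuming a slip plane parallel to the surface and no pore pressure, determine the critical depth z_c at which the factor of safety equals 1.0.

z_c = 3.24 m

Setting FS = 1.00 in FS = [c' + γz cos²β tanφ'] / [γz sinβ cosβ] and solving for z:
z = c' / [γ cosβ (FS·sinβ − cosβ·tanφ')]
  = 12.9 / [20.4·cos45.7°·(1.00·sin45.7° − cos45.7°·tan32.0°)]
  = 12.9 / [20.4·0.6984·(1.00·0.7157 − 0.6984·0.6249)]
  = 12.9 / 3.9790 = 3.242 m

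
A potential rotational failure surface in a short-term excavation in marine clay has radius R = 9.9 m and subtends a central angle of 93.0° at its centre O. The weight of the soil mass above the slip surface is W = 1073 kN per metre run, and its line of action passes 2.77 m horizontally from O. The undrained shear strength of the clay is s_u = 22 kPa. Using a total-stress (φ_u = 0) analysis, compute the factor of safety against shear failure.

FS = 1.18

Taking moments about the centre O, the resisting moment is provided by the undrained shear strength acting along the arc:
Arc length L_a = R·θ = 9.9·(93.0°·π/180) = 9.9·1.6232 = 16.07 m
M_R = s_u·L_a·R = 22·16.07·9.9 = 3499.9 kN·m/m
M_D = W·d = 1073·2.77 = 2972.2 kN·m/m
FS = M_R / M_D = 3499.9 / 2972.2 = 1.178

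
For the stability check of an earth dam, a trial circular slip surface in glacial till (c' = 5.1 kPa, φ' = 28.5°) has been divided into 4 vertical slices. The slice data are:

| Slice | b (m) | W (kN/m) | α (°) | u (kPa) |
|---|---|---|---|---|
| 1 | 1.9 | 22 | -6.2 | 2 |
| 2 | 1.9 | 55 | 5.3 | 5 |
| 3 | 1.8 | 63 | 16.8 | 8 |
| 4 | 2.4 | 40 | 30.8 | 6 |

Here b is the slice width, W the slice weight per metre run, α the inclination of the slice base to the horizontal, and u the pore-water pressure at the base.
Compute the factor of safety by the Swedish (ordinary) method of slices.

Ordinary method of slices: FS = Σ[c'·Δl_i + (W_i cosα_i − u_i·Δl_i)·tanφ'] / Σ W_i sinα_i, with Δl_i = b_i / cosα_i.
Slice 1: Δl = 1.9/cos(-6.2°) = 1.911 m; N'_1 = 22·cos(-6.2°) − 2·1.911 = 18.0; c'Δl = 9.75; W sinα = -2.4
Slice 2: Δl = 1.9/cos5.3° = 1.908 m; N'_2 = 55·cos5.3° − 5·1.908 = 45.2; c'Δl = 9.73; W sinα = 5.1
Slice 3: Δl = 1.8/cos16.8° = 1.880 m; N'_3 = 63·cos16.8° − 8·1.880 = 45.3; c'Δl = 9.59; W sinα = 18.2
Slice 4: Δl = 2.4/cos30.8° = 2.794 m; N'_4 = 40·cos30.8° − 6·2.794 = 17.6; c'Δl = 14.25; W sinα = 20.5
Σc'Δl = 43.3 kN/m; ΣN' = 126.1 kN/m; ΣW sinα = 41.4 kN/m
Resisting = 43.3 + 126.1·tan28.5° = 43.3 + 68.5 = 111.8 kN/m
FS = 111.8 / 41.4 = 2.701

FS = 2.70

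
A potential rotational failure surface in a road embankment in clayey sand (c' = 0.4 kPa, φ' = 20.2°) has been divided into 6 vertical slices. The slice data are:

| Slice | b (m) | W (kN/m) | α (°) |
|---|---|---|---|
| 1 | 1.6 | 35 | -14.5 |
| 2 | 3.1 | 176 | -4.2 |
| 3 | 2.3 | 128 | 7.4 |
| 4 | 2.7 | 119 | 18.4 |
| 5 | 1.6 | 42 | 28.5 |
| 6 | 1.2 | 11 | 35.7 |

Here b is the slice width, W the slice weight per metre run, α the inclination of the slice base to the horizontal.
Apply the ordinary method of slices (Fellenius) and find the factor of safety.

FS = 3.19

Ordinary method of slices: FS = Σ[c'·Δl_i + (W_i cosα_i)·tanφ'] / Σ W_i sinα_i, with Δl_i = b_i / cosα_i.
Slice 1: Δl = 1.6/cos(-14.5°) = 1.653 m; N'_1 = 35·cos(-14.5°) = 33.9; c'Δl = 0.66; W sinα = -8.8
Slice 2: Δl = 3.1/cos(-4.2°) = 3.108 m; N'_2 = 176·cos(-4.2°) = 175.5; c'Δl = 1.24; W sinα = -12.9
Slice 3: Δl = 2.3/cos7.4° = 2.319 m; N'_3 = 128·cos7.4° = 126.9; c'Δl = 0.93; W sinα = 16.5
Slice 4: Δl = 2.7/cos18.4° = 2.845 m; N'_4 = 119·cos18.4° = 112.9; c'Δl = 1.14; W sinα = 37.6
Slice 5: Δl = 1.6/cos28.5° = 1.821 m; N'_5 = 42·cos28.5° = 36.9; c'Δl = 0.73; W sinα = 20.0
Slice 6: Δl = 1.2/cos35.7° = 1.478 m; N'_6 = 11·cos35.7° = 8.9; c'Δl = 0.59; W sinα = 6.4
Σc'Δl = 5.3 kN/m; ΣN' = 495.1 kN/m; ΣW sinα = 58.9 kN/m
Resisting = 5.3 + 495.1·tan20.2° = 5.3 + 182.2 = 187.5 kN/m
FS = 187.5 / 58.9 = 3.185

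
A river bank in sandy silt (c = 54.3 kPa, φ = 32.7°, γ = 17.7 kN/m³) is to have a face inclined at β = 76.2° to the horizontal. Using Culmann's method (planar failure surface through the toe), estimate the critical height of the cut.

H_c = 36.52 m

Culmann's analysis gives the critical failure plane at α_cr = (β + φ)/2 = (76.2 + 32.7)/2 = 54.5°, and the critical height
H_c = (4c/γ) · sinβ cosφ / [1 − cos(β − φ)]
    = (4·54.3/17.7) · sin76.2°·cos32.7° / [1 − cos(43.5°)]
    = 12.271 · 0.9711·0.8415 / [1 − 0.7254]
    = 12.271 · 0.8172 / 0.2746
    = 36.52 m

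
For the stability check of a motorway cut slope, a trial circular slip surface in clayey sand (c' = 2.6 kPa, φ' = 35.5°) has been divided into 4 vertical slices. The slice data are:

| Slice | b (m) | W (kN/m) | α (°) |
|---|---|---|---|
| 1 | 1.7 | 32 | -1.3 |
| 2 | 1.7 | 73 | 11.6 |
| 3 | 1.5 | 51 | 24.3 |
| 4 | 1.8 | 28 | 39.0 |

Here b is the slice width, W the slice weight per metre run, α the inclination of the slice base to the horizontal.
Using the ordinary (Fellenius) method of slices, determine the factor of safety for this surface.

Ordinary method of slices: FS = Σ[c'·Δl_i + (W_i cosα_i)·tanφ'] / Σ W_i sinα_i, with Δl_i = b_i / cosα_i.
Slice 1: Δl = 1.7/cos(-1.3°) = 1.700 m; N'_1 = 32·cos(-1.3°) = 32.0; c'Δl = 4.42; W sinα = -0.7
Slice 2: Δl = 1.7/cos11.6° = 1.735 m; N'_2 = 73·cos11.6° = 71.5; c'Δl = 4.51; W sinα = 14.7
Slice 3: Δl = 1.5/cos24.3° = 1.646 m; N'_3 = 51·cos24.3° = 46.5; c'Δl = 4.28; W sinα = 21.0
Slice 4: Δl = 1.8/cos39.0° = 2.316 m; N'_4 = 28·cos39.0° = 21.8; c'Δl = 6.02; W sinα = 17.6
Σc'Δl = 19.2 kN/m; ΣN' = 171.7 kN/m; ΣW sinα = 52.6 kN/m
Resisting = 19.2 + 171.7·tan35.5° = 19.2 + 122.5 = 141.7 kN/m
FS = 141.7 / 52.6 = 2.697

FS = 2.70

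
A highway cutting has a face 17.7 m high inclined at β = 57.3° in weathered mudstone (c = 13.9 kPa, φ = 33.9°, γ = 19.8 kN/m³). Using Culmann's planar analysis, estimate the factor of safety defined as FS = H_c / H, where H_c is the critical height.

H_c = (4c/γ) · sinβ cosφ / [1 − cos(β − φ)]
    = (4·13.9/19.8) · sin57.3°·cos33.9° / [1 − cos23.4°]
    = 2.808 · 0.6985 / 0.0822 = 23.85 m
FS = H_c / H = 23.85 / 17.7 = 1.347

FS = 1.35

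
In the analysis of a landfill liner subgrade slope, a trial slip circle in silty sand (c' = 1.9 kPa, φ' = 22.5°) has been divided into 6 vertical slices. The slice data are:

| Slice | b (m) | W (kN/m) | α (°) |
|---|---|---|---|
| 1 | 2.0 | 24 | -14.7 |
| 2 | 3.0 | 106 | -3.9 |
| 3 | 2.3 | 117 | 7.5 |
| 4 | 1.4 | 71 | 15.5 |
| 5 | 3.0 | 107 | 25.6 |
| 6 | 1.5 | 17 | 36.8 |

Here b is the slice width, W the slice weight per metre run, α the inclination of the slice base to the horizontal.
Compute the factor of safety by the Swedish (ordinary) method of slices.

FS = 2.61

Ordinary method of slices: FS = Σ[c'·Δl_i + (W_i cosα_i)·tanφ'] / Σ W_i sinα_i, with Δl_i = b_i / cosα_i.
Slice 1: Δl = 2.0/cos(-14.7°) = 2.068 m; N'_1 = 24·cos(-14.7°) = 23.2; c'Δl = 3.93; W sinα = -6.1
Slice 2: Δl = 3.0/cos(-3.9°) = 3.007 m; N'_2 = 106·cos(-3.9°) = 105.8; c'Δl = 5.71; W sinα = -7.2
Slice 3: Δl = 2.3/cos7.5° = 2.320 m; N'_3 = 117·cos7.5° = 116.0; c'Δl = 4.41; W sinα = 15.3
Slice 4: Δl = 1.4/cos15.5° = 1.453 m; N'_4 = 71·cos15.5° = 68.4; c'Δl = 2.76; W sinα = 19.0
Slice 5: Δl = 3.0/cos25.6° = 3.327 m; N'_5 = 107·cos25.6° = 96.5; c'Δl = 6.32; W sinα = 46.2
Slice 6: Δl = 1.5/cos36.8° = 1.873 m; N'_6 = 17·cos36.8° = 13.6; c'Δl = 3.56; W sinα = 10.2
Σc'Δl = 26.7 kN/m; ΣN' = 423.5 kN/m; ΣW sinα = 77.4 kN/m
Resisting = 26.7 + 423.5·tan22.5° = 26.7 + 175.4 = 202.1 kN/m
FS = 202.1 / 77.4 = 2.612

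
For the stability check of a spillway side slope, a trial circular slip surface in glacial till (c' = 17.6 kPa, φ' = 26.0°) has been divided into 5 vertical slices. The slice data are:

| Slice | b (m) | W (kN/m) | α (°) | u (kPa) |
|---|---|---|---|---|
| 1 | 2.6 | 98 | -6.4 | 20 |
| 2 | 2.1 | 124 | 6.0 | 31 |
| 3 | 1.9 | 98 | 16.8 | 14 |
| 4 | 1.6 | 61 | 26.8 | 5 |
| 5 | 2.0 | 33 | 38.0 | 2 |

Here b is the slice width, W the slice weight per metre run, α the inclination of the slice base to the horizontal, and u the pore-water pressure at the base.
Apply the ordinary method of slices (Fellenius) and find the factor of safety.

Ordinary method of slices: FS = Σ[c'·Δl_i + (W_i cosα_i − u_i·Δl_i)·tanφ'] / Σ W_i sinα_i, with Δl_i = b_i / cosα_i.
Slice 1: Δl = 2.6/cos(-6.4°) = 2.616 m; N'_1 = 98·cos(-6.4°) − 20·2.616 = 45.1; c'Δl = 46.05; W sinα = -10.9
Slice 2: Δl = 2.1/cos6.0° = 2.112 m; N'_2 = 124·cos6.0° − 31·2.112 = 57.9; c'Δl = 37.16; W sinα = 13.0
Slice 3: Δl = 1.9/cos16.8° = 1.985 m; N'_3 = 98·cos16.8° − 14·1.985 = 66.0; c'Δl = 34.93; W sinα = 28.3
Slice 4: Δl = 1.6/cos26.8° = 1.793 m; N'_4 = 61·cos26.8° − 5·1.793 = 45.5; c'Δl = 31.55; W sinα = 27.5
Slice 5: Δl = 2.0/cos38.0° = 2.538 m; N'_5 = 33·cos38.0° − 2·2.538 = 20.9; c'Δl = 44.67; W sinα = 20.3
Σc'Δl = 194.4 kN/m; ΣN' = 235.4 kN/m; ΣW sinα = 78.2 kN/m
Resisting = 194.4 + 235.4·tan26.0° = 194.4 + 114.8 = 309.2 kN/m
FS = 309.2 / 78.2 = 3.954

FS = 3.95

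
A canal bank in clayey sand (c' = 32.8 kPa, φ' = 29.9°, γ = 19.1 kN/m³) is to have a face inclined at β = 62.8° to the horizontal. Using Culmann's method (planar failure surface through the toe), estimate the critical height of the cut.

Culmann's analysis gives the critical failure plane at α_cr = (β + φ')/2 = (62.8 + 29.9)/2 = 46.3°, and the critical height
H_c = (4c'/γ) · sinβ cosφ' / [1 − cos(β − φ')]
    = (4·32.8/19.1) · sin62.8°·cos29.9° / [1 − cos(32.9°)]
    = 6.869 · 0.8894·0.8669 / [1 − 0.8396]
    = 6.869 · 0.7710 / 0.1604
    = 33.02 m

H_c = 33.02 m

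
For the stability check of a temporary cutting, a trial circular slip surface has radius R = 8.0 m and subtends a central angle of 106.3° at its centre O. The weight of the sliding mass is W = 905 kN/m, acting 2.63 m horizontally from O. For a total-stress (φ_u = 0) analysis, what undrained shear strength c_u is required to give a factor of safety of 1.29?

c_u = 25.9 kPa

FS = c_u·L_a·R / (W·d), so c_u = FS·W·d / (L_a·R).
Arc length L_a = R·θ = 8.0·(106.3°·π/180) = 8.0·1.8553 = 14.84 m
c_u = 1.29·905·2.63 / (14.84·8.0) = 3070.4 / 118.74 = 25.86 kPa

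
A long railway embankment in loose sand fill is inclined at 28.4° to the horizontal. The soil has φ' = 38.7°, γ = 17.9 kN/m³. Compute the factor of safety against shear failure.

For a dry cohesionless infinite slope the factor of safety is FS = tanφ' / tanβ.
FS = tan38.7° / tan28.4° = 0.8012 / 0.5407 = 1.482

FS = 1.48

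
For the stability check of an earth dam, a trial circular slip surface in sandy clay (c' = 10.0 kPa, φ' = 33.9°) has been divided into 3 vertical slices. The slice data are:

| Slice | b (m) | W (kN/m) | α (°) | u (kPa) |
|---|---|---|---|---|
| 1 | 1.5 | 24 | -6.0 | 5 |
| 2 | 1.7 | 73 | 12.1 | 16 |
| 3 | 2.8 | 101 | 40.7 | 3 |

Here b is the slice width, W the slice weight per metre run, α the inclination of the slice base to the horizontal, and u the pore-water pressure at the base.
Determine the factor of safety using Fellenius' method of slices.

Ordinary method of slices: FS = Σ[c'·Δl_i + (W_i cosα_i − u_i·Δl_i)·tanφ'] / Σ W_i sinα_i, with Δl_i = b_i / cosα_i.
Slice 1: Δl = 1.5/cos(-6.0°) = 1.508 m; N'_1 = 24·cos(-6.0°) − 5·1.508 = 16.3; c'Δl = 15.08; W sinα = -2.5
Slice 2: Δl = 1.7/cos12.1° = 1.739 m; N'_2 = 73·cos12.1° − 16·1.739 = 43.6; c'Δl = 17.39; W sinα = 15.3
Slice 3: Δl = 2.8/cos40.7° = 3.693 m; N'_3 = 101·cos40.7° − 3·3.693 = 65.5; c'Δl = 36.93; W sinα = 65.9
Σc'Δl = 69.4 kN/m; ΣN' = 125.4 kN/m; ΣW sinα = 78.7 kN/m
Resisting = 69.4 + 125.4·tan33.9° = 69.4 + 84.3 = 153.7 kN/m
FS = 153.7 / 78.7 = 1.953

FS = 1.95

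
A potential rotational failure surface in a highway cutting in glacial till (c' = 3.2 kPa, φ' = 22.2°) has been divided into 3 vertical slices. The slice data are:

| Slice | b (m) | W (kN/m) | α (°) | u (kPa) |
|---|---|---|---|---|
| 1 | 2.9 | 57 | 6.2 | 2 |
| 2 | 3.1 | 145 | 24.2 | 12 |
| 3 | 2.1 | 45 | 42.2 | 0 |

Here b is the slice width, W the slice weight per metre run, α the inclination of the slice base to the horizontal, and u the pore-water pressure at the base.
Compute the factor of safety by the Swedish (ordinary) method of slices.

FS = 1.05

Ordinary method of slices: FS = Σ[c'·Δl_i + (W_i cosα_i − u_i·Δl_i)·tanφ'] / Σ W_i sinα_i, with Δl_i = b_i / cosα_i.
Slice 1: Δl = 2.9/cos6.2° = 2.917 m; N'_1 = 57·cos6.2° − 2·2.917 = 50.8; c'Δl = 9.33; W sinα = 6.2
Slice 2: Δl = 3.1/cos24.2° = 3.399 m; N'_2 = 145·cos24.2° − 12·3.399 = 91.5; c'Δl = 10.88; W sinα = 59.4
Slice 3: Δl = 2.1/cos42.2° = 2.835 m; N'_3 = 45·cos42.2° − 0·2.835 = 33.3; c'Δl = 9.07; W sinα = 30.2
Σc'Δl = 29.3 kN/m; ΣN' = 175.6 kN/m; ΣW sinα = 95.8 kN/m
Resisting = 29.3 + 175.6·tan22.2° = 29.3 + 71.7 = 101.0 kN/m
FS = 101.0 / 95.8 = 1.054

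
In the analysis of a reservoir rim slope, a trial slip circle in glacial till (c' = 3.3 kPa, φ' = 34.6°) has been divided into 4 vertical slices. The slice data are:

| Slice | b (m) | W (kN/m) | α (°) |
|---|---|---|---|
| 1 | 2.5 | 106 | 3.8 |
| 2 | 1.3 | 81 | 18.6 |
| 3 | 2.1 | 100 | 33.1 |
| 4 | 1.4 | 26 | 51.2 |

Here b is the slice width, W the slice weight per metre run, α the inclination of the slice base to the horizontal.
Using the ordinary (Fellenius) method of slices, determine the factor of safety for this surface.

Ordinary method of slices: FS = Σ[c'·Δl_i + (W_i cosα_i)·tanφ'] / Σ W_i sinα_i, with Δl_i = b_i / cosα_i.
Slice 1: Δl = 2.5/cos3.8° = 2.506 m; N'_1 = 106·cos3.8° = 105.8; c'Δl = 8.27; W sinα = 7.0
Slice 2: Δl = 1.3/cos18.6° = 1.372 m; N'_2 = 81·cos18.6° = 76.8; c'Δl = 4.53; W sinα = 25.8
Slice 3: Δl = 2.1/cos33.1° = 2.507 m; N'_3 = 100·cos33.1° = 83.8; c'Δl = 8.27; W sinα = 54.6
Slice 4: Δl = 1.4/cos51.2° = 2.234 m; N'_4 = 26·cos51.2° = 16.3; c'Δl = 7.37; W sinα = 20.3
Σc'Δl = 28.4 kN/m; ΣN' = 282.6 kN/m; ΣW sinα = 107.7 kN/m
Resisting = 28.4 + 282.6·tan34.6° = 28.4 + 195.0 = 223.4 kN/m
FS = 223.4 / 107.7 = 2.074

FS = 2.07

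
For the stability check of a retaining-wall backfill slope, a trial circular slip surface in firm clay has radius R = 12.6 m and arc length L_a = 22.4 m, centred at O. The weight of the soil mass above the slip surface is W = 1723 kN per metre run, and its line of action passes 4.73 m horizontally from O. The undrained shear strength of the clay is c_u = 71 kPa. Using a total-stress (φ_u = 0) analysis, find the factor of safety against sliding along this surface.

FS = 2.46

Taking moments about the centre O, the resisting moment is provided by the undrained shear strength acting along the arc:
M_R = c_u·L_a·R = 71·22.40·12.6 = 20039.0 kN·m/m
M_D = W·d = 1723·4.73 = 8149.8 kN·m/m
FS = M_R / M_D = 20039.0 / 8149.8 = 2.459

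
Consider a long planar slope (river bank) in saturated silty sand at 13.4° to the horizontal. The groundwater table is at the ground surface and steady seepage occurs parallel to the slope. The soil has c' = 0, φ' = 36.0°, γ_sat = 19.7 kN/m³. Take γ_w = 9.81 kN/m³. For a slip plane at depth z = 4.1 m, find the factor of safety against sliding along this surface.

With seepage parallel to the slope and the water table at the surface, the effective normal stress on the slip plane uses the buoyant unit weight γ' = γ_sat − γ_w while the driving shear stress uses γ_sat:
FS = [c' + γ' z cos²β tanφ'] / [γ_sat z sinβ cosβ]
(For c' = 0 this reduces to FS = (γ'/γ_sat)·tanφ'/tanβ.)
γ' = 19.7 − 9.81 = 9.89 kN/m³
Numerator = 0.0 + 9.89·4.1·cos²13.4°·tan36.0° = 0.0 + 9.89·4.1·0.9463·0.7265 = 27.878 kPa
Denominator = 19.7·4.1·sin13.4°·cos13.4° = 19.7·4.1·0.2317·0.9728 = 18.209 kPa
FS = 27.878 / 18.209 = 1.531

FS = 1.53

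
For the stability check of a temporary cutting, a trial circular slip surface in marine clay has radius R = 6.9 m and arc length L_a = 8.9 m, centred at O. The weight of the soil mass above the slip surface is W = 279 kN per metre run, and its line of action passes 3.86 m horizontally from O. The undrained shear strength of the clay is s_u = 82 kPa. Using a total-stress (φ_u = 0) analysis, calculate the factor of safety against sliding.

FS = 4.68

Taking moments about the centre O, the resisting moment is provided by the undrained shear strength acting along the arc:
M_R = s_u·L_a·R = 82·8.90·6.9 = 5035.6 kN·m/m
M_D = W·d = 279·3.86 = 1076.9 kN·m/m
FS = M_R / M_D = 5035.6 / 1076.9 = 4.676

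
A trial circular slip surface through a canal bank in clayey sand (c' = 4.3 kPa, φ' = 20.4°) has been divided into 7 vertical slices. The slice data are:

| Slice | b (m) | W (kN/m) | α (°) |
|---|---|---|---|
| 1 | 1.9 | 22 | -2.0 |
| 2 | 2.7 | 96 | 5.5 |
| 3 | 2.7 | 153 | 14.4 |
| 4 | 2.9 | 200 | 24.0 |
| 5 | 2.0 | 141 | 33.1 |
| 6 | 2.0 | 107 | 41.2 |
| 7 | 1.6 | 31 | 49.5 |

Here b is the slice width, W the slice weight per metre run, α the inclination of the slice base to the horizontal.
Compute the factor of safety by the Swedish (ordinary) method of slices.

FS = 1.09

Ordinary method of slices: FS = Σ[c'·Δl_i + (W_i cosα_i)·tanφ'] / Σ W_i sinα_i, with Δl_i = b_i / cosα_i.
Slice 1: Δl = 1.9/cos(-2.0°) = 1.901 m; N'_1 = 22·cos(-2.0°) = 22.0; c'Δl = 8.17; W sinα = -0.8
Slice 2: Δl = 2.7/cos5.5° = 2.712 m; N'_2 = 96·cos5.5° = 95.6; c'Δl = 11.66; W sinα = 9.2
Slice 3: Δl = 2.7/cos14.4° = 2.788 m; N'_3 = 153·cos14.4° = 148.2; c'Δl = 11.99; W sinα = 38.0
Slice 4: Δl = 2.9/cos24.0° = 3.174 m; N'_4 = 200·cos24.0° = 182.7; c'Δl = 13.65; W sinα = 81.3
Slice 5: Δl = 2.0/cos33.1° = 2.387 m; N'_5 = 141·cos33.1° = 118.1; c'Δl = 10.27; W sinα = 77.0
Slice 6: Δl = 2.0/cos41.2° = 2.658 m; N'_6 = 107·cos41.2° = 80.5; c'Δl = 11.43; W sinα = 70.5
Slice 7: Δl = 1.6/cos49.5° = 2.464 m; N'_7 = 31·cos49.5° = 20.1; c'Δl = 10.59; W sinα = 23.6
Σc'Δl = 77.8 kN/m; ΣN' = 667.2 kN/m; ΣW sinα = 298.9 kN/m
Resisting = 77.8 + 667.2·tan20.4° = 77.8 + 248.1 = 325.9 kN/m
FS = 325.9 / 298.9 = 1.090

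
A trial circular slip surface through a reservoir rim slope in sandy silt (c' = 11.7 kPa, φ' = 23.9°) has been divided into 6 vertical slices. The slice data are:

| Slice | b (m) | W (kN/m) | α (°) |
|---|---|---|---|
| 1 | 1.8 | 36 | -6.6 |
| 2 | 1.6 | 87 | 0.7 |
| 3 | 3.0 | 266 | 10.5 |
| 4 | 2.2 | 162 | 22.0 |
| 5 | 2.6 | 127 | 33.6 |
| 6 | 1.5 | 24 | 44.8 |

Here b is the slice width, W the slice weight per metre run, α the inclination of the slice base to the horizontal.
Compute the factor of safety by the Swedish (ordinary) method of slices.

Ordinary method of slices: FS = Σ[c'·Δl_i + (W_i cosα_i)·tanφ'] / Σ W_i sinα_i, with Δl_i = b_i / cosα_i.
Slice 1: Δl = 1.8/cos(-6.6°) = 1.812 m; N'_1 = 36·cos(-6.6°) = 35.8; c'Δl = 21.20; W sinα = -4.1
Slice 2: Δl = 1.6/cos0.7° = 1.600 m; N'_2 = 87·cos0.7° = 87.0; c'Δl = 18.72; W sinα = 1.1
Slice 3: Δl = 3.0/cos10.5° = 3.051 m; N'_3 = 266·cos10.5° = 261.5; c'Δl = 35.70; W sinα = 48.5
Slice 4: Δl = 2.2/cos22.0° = 2.373 m; N'_4 = 162·cos22.0° = 150.2; c'Δl = 27.76; W sinα = 60.7
Slice 5: Δl = 2.6/cos33.6° = 3.122 m; N'_5 = 127·cos33.6° = 105.8; c'Δl = 36.52; W sinα = 70.3
Slice 6: Δl = 1.5/cos44.8° = 2.114 m; N'_6 = 24·cos44.8° = 17.0; c'Δl = 24.73; W sinα = 16.9
Σc'Δl = 164.6 kN/m; ΣN' = 657.3 kN/m; ΣW sinα = 193.3 kN/m
Resisting = 164.6 + 657.3·tan23.9° = 164.6 + 291.3 = 455.9 kN/m
FS = 455.9 / 193.3 = 2.359

FS = 2.36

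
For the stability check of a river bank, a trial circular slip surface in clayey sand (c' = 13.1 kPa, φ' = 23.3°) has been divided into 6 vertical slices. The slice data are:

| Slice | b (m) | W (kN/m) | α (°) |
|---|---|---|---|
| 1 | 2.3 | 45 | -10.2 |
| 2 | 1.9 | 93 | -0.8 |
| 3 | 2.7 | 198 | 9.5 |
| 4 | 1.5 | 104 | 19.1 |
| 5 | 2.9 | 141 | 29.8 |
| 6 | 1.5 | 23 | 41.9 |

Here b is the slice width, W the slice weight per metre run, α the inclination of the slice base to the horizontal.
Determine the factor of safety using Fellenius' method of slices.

FS = 3.00

Ordinary method of slices: FS = Σ[c'·Δl_i + (W_i cosα_i)·tanφ'] / Σ W_i sinα_i, with Δl_i = b_i / cosα_i.
Slice 1: Δl = 2.3/cos(-10.2°) = 2.337 m; N'_1 = 45·cos(-10.2°) = 44.3; c'Δl = 30.61; W sinα = -8.0
Slice 2: Δl = 1.9/cos(-0.8°) = 1.900 m; N'_2 = 93·cos(-0.8°) = 93.0; c'Δl = 24.89; W sinα = -1.3
Slice 3: Δl = 2.7/cos9.5° = 2.738 m; N'_3 = 198·cos9.5° = 195.3; c'Δl = 35.86; W sinα = 32.7
Slice 4: Δl = 1.5/cos19.1° = 1.587 m; N'_4 = 104·cos19.1° = 98.3; c'Δl = 20.79; W sinα = 34.0
Slice 5: Δl = 2.9/cos29.8° = 3.342 m; N'_5 = 141·cos29.8° = 122.4; c'Δl = 43.78; W sinα = 70.1
Slice 6: Δl = 1.5/cos41.9° = 2.015 m; N'_6 = 23·cos41.9° = 17.1; c'Δl = 26.40; W sinα = 15.4
Σc'Δl = 182.3 kN/m; ΣN' = 570.3 kN/m; ΣW sinα = 142.9 kN/m
Resisting = 182.3 + 570.3·tan23.3° = 182.3 + 245.6 = 428.0 kN/m
FS = 428.0 / 142.9 = 2.995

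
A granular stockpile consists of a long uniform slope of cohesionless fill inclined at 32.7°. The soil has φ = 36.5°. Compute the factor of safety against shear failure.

FS = 1.15

For a dry cohesionless infinite slope the factor of safety is FS = tanφ / tanβ.
FS = tan36.5° / tan32.7° = 0.7400 / 0.6420 = 1.153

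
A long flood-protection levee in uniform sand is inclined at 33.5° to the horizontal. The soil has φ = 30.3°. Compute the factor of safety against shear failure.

For a dry cohesionless infinite slope the factor of safety is FS = tanφ / tanβ.
FS = tan30.3° / tan33.5° = 0.5844 / 0.6619 = 0.883

FS = 0.88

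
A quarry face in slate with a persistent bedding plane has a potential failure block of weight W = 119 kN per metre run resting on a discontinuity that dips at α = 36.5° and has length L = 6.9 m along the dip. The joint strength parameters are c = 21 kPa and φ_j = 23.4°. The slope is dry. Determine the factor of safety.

Resolving the block weight along and normal to the plane and applying the Mohr–Coulomb strength on the joint:
N' = W cosα = 119·cos36.5° = 95.7 kN/m
Driving force T = W sinα = 119·sin36.5° = 70.8 kN/m
Resisting force R = c·L + N'·tanφ_j = 21·6.9 + 95.7·tan23.4° = 144.9 + 41.4 = 186.3 kN/m
FS = R / T = 186.3 / 70.8 = 2.632

FS = 2.63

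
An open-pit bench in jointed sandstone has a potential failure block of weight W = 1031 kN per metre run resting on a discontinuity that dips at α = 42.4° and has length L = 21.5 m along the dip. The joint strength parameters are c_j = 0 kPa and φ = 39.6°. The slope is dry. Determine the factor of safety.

Resolving the block weight along and normal to the plane and applying the Mohr–Coulomb strength on the joint:
N' = W cosα = 1031·cos42.4° = 761.3 kN/m
Driving force T = W sinα = 1031·sin42.4° = 695.2 kN/m
Resisting force R = c_j·L + N'·tanφ = 0·21.5 + 761.3·tan39.6° = 0.0 + 629.8 = 629.8 kN/m
FS = R / T = 629.8 / 695.2 = 0.906

FS = 0.91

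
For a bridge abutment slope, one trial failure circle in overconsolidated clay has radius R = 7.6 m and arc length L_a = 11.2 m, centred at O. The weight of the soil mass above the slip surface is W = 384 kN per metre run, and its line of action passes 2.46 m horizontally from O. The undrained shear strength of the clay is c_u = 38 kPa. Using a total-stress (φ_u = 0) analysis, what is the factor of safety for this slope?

Taking moments about the centre O, the resisting moment is provided by the undrained shear strength acting along the arc:
M_R = c_u·L_a·R = 38·11.20·7.6 = 3234.6 kN·m/m
M_D = W·d = 384·2.46 = 944.6 kN·m/m
FS = M_R / M_D = 3234.6 / 944.6 = 3.424

FS = 3.42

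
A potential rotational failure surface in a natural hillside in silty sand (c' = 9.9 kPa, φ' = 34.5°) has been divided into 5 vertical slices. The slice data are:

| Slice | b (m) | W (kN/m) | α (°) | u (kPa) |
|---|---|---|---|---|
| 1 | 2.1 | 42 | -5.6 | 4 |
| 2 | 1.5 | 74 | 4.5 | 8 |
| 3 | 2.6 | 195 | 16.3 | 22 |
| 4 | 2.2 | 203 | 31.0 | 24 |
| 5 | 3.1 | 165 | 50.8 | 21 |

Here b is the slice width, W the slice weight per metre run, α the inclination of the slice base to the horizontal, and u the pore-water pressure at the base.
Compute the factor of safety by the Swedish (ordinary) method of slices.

FS = 1.27

Ordinary method of slices: FS = Σ[c'·Δl_i + (W_i cosα_i − u_i·Δl_i)·tanφ'] / Σ W_i sinα_i, with Δl_i = b_i / cosα_i.
Slice 1: Δl = 2.1/cos(-5.6°) = 2.110 m; N'_1 = 42·cos(-5.6°) − 4·2.110 = 33.4; c'Δl = 20.89; W sinα = -4.1
Slice 2: Δl = 1.5/cos4.5° = 1.505 m; N'_2 = 74·cos4.5° − 8·1.505 = 61.7; c'Δl = 14.90; W sinα = 5.8
Slice 3: Δl = 2.6/cos16.3° = 2.709 m; N'_3 = 195·cos16.3° − 22·2.709 = 127.6; c'Δl = 26.82; W sinα = 54.7
Slice 4: Δl = 2.2/cos31.0° = 2.567 m; N'_4 = 203·cos31.0° − 24·2.567 = 112.4; c'Δl = 25.41; W sinα = 104.6
Slice 5: Δl = 3.1/cos50.8° = 4.905 m; N'_5 = 165·cos50.8° − 21·4.905 = 1.3; c'Δl = 48.56; W sinα = 127.9
Σc'Δl = 136.6 kN/m; ΣN' = 336.4 kN/m; ΣW sinα = 288.9 kN/m
Resisting = 136.6 + 336.4·tan34.5° = 136.6 + 231.2 = 367.7 kN/m
FS = 367.7 / 288.9 = 1.273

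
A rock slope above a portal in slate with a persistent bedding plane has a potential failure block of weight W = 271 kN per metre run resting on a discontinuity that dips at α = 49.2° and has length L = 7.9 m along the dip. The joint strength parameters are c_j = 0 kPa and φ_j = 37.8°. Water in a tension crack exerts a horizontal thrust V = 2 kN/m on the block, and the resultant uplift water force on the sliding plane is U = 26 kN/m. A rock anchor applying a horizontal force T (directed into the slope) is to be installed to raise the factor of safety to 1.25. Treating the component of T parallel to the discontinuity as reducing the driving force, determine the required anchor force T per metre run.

Resolving forces along and normal to the sliding plane, with the horizontal anchor force T adding T·sinα to the effective normal force and T·cosα acting up the plane against the driving force:
FS = [c_jL + (W cosα − U − V sinα + T sinα) tanφ_j] / [W sinα + V cosα − T cosα]
Without the anchor: N' = 149.6 kN/m, driving T_d = 206.5 kN/m, resisting R = 0·7.9 + 149.6·tan37.8° = 116.0 kN/m, FS = 0.56.
Setting FS = 1.25 and solving for T:
1.25·(206.5 − T cos49.2°) = 116.0 + T sin49.2°·tan37.8°
T·(sin49.2°·tan37.8° + 1.25·cos49.2°) = 1.25·206.5 − 116.0
T·(0.7570·0.7757 + 1.25·0.6534) = 258.1 − 116.0 = 142.1
T·1.4040 = 142.1
T = 101.2 kN/m

T = 101 kN/m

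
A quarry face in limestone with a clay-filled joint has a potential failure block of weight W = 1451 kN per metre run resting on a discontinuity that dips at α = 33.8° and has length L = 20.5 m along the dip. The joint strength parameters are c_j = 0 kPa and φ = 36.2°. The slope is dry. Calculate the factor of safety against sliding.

FS = 1.09

Resolving the block weight along and normal to the plane and applying the Mohr–Coulomb strength on the joint:
N' = W cosα = 1451·cos33.8° = 1205.8 kN/m
Driving force T = W sinα = 1451·sin33.8° = 807.2 kN/m
Resisting force R = c_j·L + N'·tanφ = 0·20.5 + 1205.8·tan36.2° = 0.0 + 882.5 = 882.5 kN/m
FS = R / T = 882.5 / 807.2 = 1.093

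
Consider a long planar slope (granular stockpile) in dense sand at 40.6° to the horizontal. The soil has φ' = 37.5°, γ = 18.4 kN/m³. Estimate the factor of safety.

FS = 0.90

For a dry cohesionless infinite slope the factor of safety is FS = tanφ' / tanβ.
FS = tan37.5° / tan40.6° = 0.7673 / 0.8571 = 0.895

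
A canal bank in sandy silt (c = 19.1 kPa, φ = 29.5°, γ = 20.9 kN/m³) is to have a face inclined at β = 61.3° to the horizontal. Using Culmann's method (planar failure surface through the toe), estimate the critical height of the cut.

Culmann's analysis gives the critical failure plane at α_cr = (β + φ)/2 = (61.3 + 29.5)/2 = 45.4°, and the critical height
H_c = (4c/γ) · sinβ cosφ / [1 − cos(β − φ)]
    = (4·19.1/20.9) · sin61.3°·cos29.5° / [1 − cos(31.8°)]
    = 3.656 · 0.8771·0.8704 / [1 − 0.8499]
    = 3.656 · 0.7634 / 0.1501
    = 18.59 m

H_c = 18.59 m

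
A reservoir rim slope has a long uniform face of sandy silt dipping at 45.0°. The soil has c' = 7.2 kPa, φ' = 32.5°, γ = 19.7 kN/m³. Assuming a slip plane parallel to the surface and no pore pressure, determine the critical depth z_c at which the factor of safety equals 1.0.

Setting FS = 1.00 in FS = [c' + γz cos²β tanφ'] / [γz sinβ cosβ] and solving for z:
z = c' / [γ cosβ (FS·sinβ − cosβ·tanφ')]
  = 7.2 / [19.7·cos45.0°·(1.00·sin45.0° − cos45.0°·tan32.5°)]
  = 7.2 / [19.7·0.7071·(1.00·0.7071 − 0.7071·0.6371)]
  = 7.2 / 3.5749 = 2.014 m

z_c = 2.01 m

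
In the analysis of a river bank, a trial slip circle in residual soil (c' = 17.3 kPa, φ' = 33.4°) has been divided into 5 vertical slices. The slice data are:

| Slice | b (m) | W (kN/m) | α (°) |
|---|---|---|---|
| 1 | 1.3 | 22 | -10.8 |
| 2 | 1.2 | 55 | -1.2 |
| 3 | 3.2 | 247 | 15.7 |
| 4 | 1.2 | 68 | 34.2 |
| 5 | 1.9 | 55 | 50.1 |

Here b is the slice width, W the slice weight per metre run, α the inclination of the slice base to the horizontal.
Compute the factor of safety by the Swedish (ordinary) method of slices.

FS = 3.14

Ordinary method of slices: FS = Σ[c'·Δl_i + (W_i cosα_i)·tanφ'] / Σ W_i sinα_i, with Δl_i = b_i / cosα_i.
Slice 1: Δl = 1.3/cos(-10.8°) = 1.323 m; N'_1 = 22·cos(-10.8°) = 21.6; c'Δl = 22.90; W sinα = -4.1
Slice 2: Δl = 1.2/cos(-1.2°) = 1.200 m; N'_2 = 55·cos(-1.2°) = 55.0; c'Δl = 20.76; W sinα = -1.2
Slice 3: Δl = 3.2/cos15.7° = 3.324 m; N'_3 = 247·cos15.7° = 237.8; c'Δl = 57.51; W sinα = 66.8
Slice 4: Δl = 1.2/cos34.2° = 1.451 m; N'_4 = 68·cos34.2° = 56.2; c'Δl = 25.10; W sinα = 38.2
Slice 5: Δl = 1.9/cos50.1° = 2.962 m; N'_5 = 55·cos50.1° = 35.3; c'Δl = 51.24; W sinα = 42.2
Σc'Δl = 177.5 kN/m; ΣN' = 405.9 kN/m; ΣW sinα = 142.0 kN/m
Resisting = 177.5 + 405.9·tan33.4° = 177.5 + 267.6 = 445.2 kN/m
FS = 445.2 / 142.0 = 3.135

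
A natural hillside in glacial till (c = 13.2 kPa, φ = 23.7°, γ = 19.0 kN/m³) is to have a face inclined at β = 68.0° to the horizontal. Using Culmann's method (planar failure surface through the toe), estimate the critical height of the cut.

Culmann's analysis gives the critical failure plane at α_cr = (β + φ)/2 = (68.0 + 23.7)/2 = 45.9°, and the critical height
H_c = (4c/γ) · sinβ cosφ / [1 − cos(β − φ)]
    = (4·13.2/19.0) · sin68.0°·cos23.7° / [1 − cos(44.3°)]
    = 2.779 · 0.9272·0.9157 / [1 − 0.7157]
    = 2.779 · 0.8490 / 0.2843
    = 8.30 m

H_c = 8.30 m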